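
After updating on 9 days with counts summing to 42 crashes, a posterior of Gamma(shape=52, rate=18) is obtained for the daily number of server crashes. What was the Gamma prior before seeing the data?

Gamma–Poisson conjugacy: posterior shape = α + Σxᵢ, posterior rate = β + n.
So α = 52 − 42 = 10 and β = 18 − 9 = 9.

Gamma(shape=10, rate=9)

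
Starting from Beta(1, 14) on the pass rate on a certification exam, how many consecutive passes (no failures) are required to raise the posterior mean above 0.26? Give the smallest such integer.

After k passes and 0 failures the posterior is Beta(1+k, 14), with mean (1+k)/(1+14+k).
Set (1+k)/(15+k) > 0.26 and solve: k > (0.26·15 − 1)/(1 − 0.26) = 3.919.
The smallest integer exceeding 3.919 is 4, and checking k=4: (5)/(19) = 0.2632 > 0.26.

k = 4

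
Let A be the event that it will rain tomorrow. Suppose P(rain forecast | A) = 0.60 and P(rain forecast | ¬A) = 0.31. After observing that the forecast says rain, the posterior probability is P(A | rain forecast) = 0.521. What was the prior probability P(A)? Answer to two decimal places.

P(A) = 0.36

In odds form, posterior odds = prior odds × likelihood ratio, so prior odds = posterior odds ÷ LR.
Posterior odds = 0.521/(1−0.521) = 1.0877. LR = 0.60/0.31 = 1.9355.
Prior odds = 1.0877/1.9355 = 0.5620, so P(A) = 0.5620/(1+0.5620) ≈ 0.36.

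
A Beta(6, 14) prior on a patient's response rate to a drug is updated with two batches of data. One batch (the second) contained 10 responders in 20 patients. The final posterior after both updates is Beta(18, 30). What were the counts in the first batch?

2 responders and 6 non-responders

Sequential conjugate updates are equivalent to a single update on the pooled data, so total successes = posterior α − prior α and total failures = posterior β − prior β.
Total across both batches: 18−6=12 responders, 30−14=16 non-responders.
Subtract the second batch: 12−10=2 responders and 16−10=6 non-responders.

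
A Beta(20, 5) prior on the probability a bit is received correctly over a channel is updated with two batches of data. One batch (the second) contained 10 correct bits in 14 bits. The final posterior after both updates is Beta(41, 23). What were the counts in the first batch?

11 correct bits and 14 errors

Because Beta–binomial updating is additive in the counts, the combined data contributed (α_post−α_prior, β_post−β_prior) successes and failures.
Total across both batches: 41−20=21 correct bits, 23−5=18 errors.
Subtract the second batch: 21−10=11 correct bits and 18−4=14 errors.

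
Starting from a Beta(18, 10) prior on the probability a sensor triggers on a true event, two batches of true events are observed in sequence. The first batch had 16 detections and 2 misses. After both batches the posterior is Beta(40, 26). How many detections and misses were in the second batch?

Sequential conjugate updates are equivalent to a single update on the pooled data, so total successes = posterior α − prior α and total failures = posterior β − prior β.
Total across both batches: 40−18=22 detections, 26−10=16 misses.
Subtract the first batch: 22−16=6 detections and 16−2=14 misses.

6 detections and 14 misses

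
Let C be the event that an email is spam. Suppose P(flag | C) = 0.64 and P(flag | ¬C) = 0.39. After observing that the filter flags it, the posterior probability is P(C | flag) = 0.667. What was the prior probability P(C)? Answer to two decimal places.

In odds form, posterior odds = prior odds × likelihood ratio, so prior odds = posterior odds ÷ LR.
Posterior odds = 0.667/(1−0.667) = 2.0030. LR = 0.64/0.39 = 1.6410.
Prior odds = 2.0030/1.6410 = 1.2206, so P(C) = 1.2206/(1+1.2206) ≈ 0.55.

P(C) = 0.55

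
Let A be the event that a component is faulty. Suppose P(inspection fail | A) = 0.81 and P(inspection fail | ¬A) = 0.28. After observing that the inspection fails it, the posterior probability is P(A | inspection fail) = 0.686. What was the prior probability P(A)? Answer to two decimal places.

In odds form, posterior odds = prior odds × likelihood ratio, so prior odds = posterior odds ÷ LR.
Posterior odds = 0.686/(1−0.686) = 2.1847. LR = 0.81/0.28 = 2.8929.
Prior odds = 2.1847/2.8929 = 0.7552, so P(A) = 0.7552/(1+0.7552) ≈ 0.43.

P(A) = 0.43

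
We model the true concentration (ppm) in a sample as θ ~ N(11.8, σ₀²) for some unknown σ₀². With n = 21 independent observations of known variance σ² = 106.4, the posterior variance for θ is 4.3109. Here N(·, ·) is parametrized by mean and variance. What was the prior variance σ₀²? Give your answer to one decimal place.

For the Normal–Normal model with known σ², precisions add: τ_n = τ₀ + n/σ².
So 1/σ₀² = 1/4.3109 − 21/106.4 = 0.231970 − 0.197368 = 0.034602.
Hence σ₀² = 1/0.034602 ≈ 28.9.

σ₀² = 28.9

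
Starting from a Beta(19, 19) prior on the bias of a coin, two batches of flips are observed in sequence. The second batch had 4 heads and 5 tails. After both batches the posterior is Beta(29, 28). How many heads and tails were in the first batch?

Sequential conjugate updates are equivalent to a single update on the pooled data, so total successes = posterior α − prior α and total failures = posterior β − prior β.
Total across both batches: 29−19=10 heads, 28−19=9 tails.
Subtract the second batch: 10−4=6 heads and 9−5=4 tails.

6 heads and 4 tails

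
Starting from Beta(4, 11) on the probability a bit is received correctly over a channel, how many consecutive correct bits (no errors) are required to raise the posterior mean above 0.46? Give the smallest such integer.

k = 6

After k correct bits and 0 errors the posterior is Beta(4+k, 11), with mean (4+k)/(4+11+k).
Set (4+k)/(15+k) > 0.46 and solve: k > (0.46·15 − 4)/(1 − 0.46) = 5.370.
The smallest integer exceeding 5.370 is 6.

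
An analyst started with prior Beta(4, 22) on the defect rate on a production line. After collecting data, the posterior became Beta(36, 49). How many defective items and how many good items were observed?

Beta is conjugate to the binomial likelihood: posterior = Beta(a+s, b+f).
Match parameters: s=36−4=32, f=49−22=27.

32 defective items and 27 good items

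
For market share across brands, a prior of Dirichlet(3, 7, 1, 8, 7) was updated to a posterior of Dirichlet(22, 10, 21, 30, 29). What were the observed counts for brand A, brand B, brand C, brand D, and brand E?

For a Dirichlet(α) prior with multinomial counts c, the posterior is Dirichlet(α + c) componentwise.
Counts are posterior − prior componentwise: 22−3=19, 10−7=3, 21−1=20, 30−8=22, 29−7=22.

counts (19, 3, 20, 22, 22)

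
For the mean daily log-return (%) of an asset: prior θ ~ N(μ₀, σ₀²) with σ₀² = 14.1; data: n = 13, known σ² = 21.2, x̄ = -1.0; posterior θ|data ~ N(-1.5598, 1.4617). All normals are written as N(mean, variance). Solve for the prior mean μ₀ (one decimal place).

With known observation variance, the Normal–Normal posterior has precision τ_n = τ₀ + n/σ² and mean μ_n = (τ₀μ₀ + (n/σ²)x̄)/τ_n.
Here τ₀ = 1/14.1 = 0.070922 and τ_data = 13/21.2 = 0.613208, so τ_n = 0.684130.
Rearranging for μ₀: μ₀ = (μ_n·τ_n − τ_data·x̄)/τ₀ = (-1.5598·0.684130 − 0.613208·-1.0) / 0.070922 = -0.453898/0.070922 ≈ -6.4.

μ₀ = -6.4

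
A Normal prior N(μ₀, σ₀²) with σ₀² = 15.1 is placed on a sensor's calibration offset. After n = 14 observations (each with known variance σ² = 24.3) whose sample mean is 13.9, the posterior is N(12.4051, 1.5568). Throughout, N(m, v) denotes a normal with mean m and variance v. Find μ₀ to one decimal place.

μ₀ = -0.6

The posterior mean is a precision-weighted average: μ_n = (τ₀μ₀ + τ_data·x̄)/(τ₀+τ_data), with τ₀=1/σ₀² and τ_data=n/σ².
Here τ₀ = 1/15.1 = 0.066225 and τ_data = 14/24.3 = 0.576132, so τ_n = 0.642357.
Rearranging for μ₀: μ₀ = (μ_n·τ_n − τ_data·x̄)/τ₀ = (12.4051·0.642357 − 0.576132·13.9) / 0.066225 = -0.039732/0.066225 ≈ -0.6.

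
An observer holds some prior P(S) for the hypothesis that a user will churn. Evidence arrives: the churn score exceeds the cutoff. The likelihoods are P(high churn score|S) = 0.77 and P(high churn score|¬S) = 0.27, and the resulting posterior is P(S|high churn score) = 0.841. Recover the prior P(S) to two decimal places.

Bayes' rule in odds form gives O(S|E) = O(S)·[P(E|S)/P(E|¬S)], hence O(S) = O(S|E)/LR.
Posterior odds = 0.841/(1−0.841) = 5.2893. LR = 0.77/0.27 = 2.8519.
Prior odds = 5.2893/2.8519 = 1.8547, so P(S) = 1.8547/(1+1.8547) ≈ 0.65.

P(S) = 0.65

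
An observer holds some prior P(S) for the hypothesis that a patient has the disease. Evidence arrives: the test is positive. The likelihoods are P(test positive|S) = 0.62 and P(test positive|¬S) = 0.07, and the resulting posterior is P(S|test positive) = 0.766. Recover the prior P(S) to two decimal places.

P(S) = 0.27

Bayes' rule in odds form gives O(S|E) = O(S)·[P(E|S)/P(E|¬S)], hence O(S) = O(S|E)/LR.
Posterior odds = 0.766/(1−0.766) = 3.2735. LR = 0.62/0.07 = 8.8571.
Prior odds = 3.2735/8.8571 = 0.3696, so P(S) = 0.3696/(1+0.3696) ≈ 0.27.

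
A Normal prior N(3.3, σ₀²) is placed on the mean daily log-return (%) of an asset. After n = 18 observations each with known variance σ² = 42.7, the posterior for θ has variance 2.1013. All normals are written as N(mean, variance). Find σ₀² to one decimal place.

For the Normal–Normal model with known σ², precisions add: τ_n = τ₀ + n/σ².
So 1/σ₀² = 1/2.1013 − 18/42.7 = 0.475896 − 0.421546 = 0.054350.
Hence σ₀² = 1/0.054350 ≈ 18.4.

σ₀² = 18.4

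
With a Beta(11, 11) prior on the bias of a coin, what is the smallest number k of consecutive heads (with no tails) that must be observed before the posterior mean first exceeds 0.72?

After k heads and 0 tails the posterior is Beta(11+k, 11), with mean (11+k)/(11+11+k).
Set (11+k)/(22+k) > 0.72 and solve: k > (0.72·22 − 11)/(1 − 0.72) = 17.286.
The smallest integer exceeding 17.286 is 18, and checking k=18: (29)/(40) = 0.7250 > 0.72.

k = 18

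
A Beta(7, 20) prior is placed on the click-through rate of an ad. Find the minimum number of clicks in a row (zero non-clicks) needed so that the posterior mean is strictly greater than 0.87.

k = 127

After k clicks and 0 non-clicks the posterior is Beta(7+k, 20), with mean (7+k)/(7+20+k).
Set (7+k)/(27+k) > 0.87 and solve: k > (0.87·27 − 7)/(1 − 0.87) = 126.846.
The smallest integer exceeding 126.846 is 127.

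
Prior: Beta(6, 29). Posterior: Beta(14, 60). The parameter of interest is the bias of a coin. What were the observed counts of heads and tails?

8 heads and 31 tails

Beta is conjugate to the binomial likelihood: posterior = Beta(a+s, b+f).
So s = 14 − 6 = 8 and f = 60 − 29 = 31.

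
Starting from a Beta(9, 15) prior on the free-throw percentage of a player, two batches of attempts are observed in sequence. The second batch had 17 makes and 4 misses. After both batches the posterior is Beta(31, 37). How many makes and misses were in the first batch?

5 makes and 18 misses

Sequential conjugate updates are equivalent to a single update on the pooled data, so total successes = posterior α − prior α and total failures = posterior β − prior β.
Total across both batches: 31−9=22 makes, 37−15=22 misses.
Subtract the second batch: 22−17=5 makes and 22−4=18 misses.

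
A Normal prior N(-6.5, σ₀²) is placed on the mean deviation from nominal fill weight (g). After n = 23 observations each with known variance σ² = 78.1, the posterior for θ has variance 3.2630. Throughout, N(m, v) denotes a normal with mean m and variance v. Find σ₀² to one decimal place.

σ₀² = 83.5

For the Normal–Normal model with known σ², precisions add: τ_n = τ₀ + n/σ².
So 1/σ₀² = 1/3.2630 − 23/78.1 = 0.306466 − 0.294494 = 0.011972.
Hence σ₀² = 1/0.011972 ≈ 83.5.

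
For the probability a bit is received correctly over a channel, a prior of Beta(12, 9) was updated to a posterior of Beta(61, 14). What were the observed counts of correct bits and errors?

Beta is conjugate to the binomial likelihood: posterior = Beta(α+s, β+f).
Match parameters: s=61−12=49, f=14−9=5.

49 correct bits and 5 errors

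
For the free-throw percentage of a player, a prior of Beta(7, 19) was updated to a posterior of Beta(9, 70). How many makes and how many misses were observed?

2 makes and 51 misses

Under Beta–binomial conjugacy the posterior parameters are (α+s, β+f).
Match parameters: s=9−7=2, f=70−19=51.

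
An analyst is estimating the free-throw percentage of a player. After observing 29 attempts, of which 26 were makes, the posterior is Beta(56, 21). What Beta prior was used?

Beta is conjugate to the binomial likelihood: posterior = Beta(a+s, b+f).
Subtract the data counts: 56−26=30, 21−3=18.

Beta(30, 18)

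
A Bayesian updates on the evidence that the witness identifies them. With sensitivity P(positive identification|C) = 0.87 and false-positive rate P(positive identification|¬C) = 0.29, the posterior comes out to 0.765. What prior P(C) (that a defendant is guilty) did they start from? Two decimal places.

P(C) = 0.52

In odds form, posterior odds = prior odds × likelihood ratio, so prior odds = posterior odds ÷ LR.
Posterior odds = 0.765/(1−0.765) = 3.2553. LR = 0.87/0.29 = 3.0000.
Prior odds = 3.2553/3.0000 = 1.0851, so P(C) = 1.0851/(1+1.0851) ≈ 0.52.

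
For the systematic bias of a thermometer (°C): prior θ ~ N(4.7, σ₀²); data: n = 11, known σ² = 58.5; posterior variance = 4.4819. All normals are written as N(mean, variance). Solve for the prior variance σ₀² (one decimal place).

σ₀² = 28.5

For the Normal–Normal model with known σ², precisions add: τ_n = τ₀ + n/σ².
So 1/σ₀² = 1/4.4819 − 11/58.5 = 0.223120 − 0.188034 = 0.035086.
Hence σ₀² = 1/0.035086 ≈ 28.5.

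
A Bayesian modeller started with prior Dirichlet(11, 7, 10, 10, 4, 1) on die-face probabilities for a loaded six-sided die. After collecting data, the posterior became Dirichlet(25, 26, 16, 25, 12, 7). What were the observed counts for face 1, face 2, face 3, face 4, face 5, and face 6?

counts (14, 19, 6, 15, 8, 6)

For a Dirichlet(α) prior with multinomial counts c, the posterior is Dirichlet(α + c) componentwise.
Counts are posterior − prior componentwise: 25−11=14, 26−7=19, 16−10=6, 25−10=15, 12−4=8, 7−1=6.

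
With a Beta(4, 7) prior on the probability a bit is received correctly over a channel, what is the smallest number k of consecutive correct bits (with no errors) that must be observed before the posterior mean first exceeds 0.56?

After k correct bits and 0 errors the posterior is Beta(4+k, 7), with mean (4+k)/(4+7+k).
Set (4+k)/(11+k) > 0.56 and solve: k > (0.56·11 − 4)/(1 − 0.56) = 4.909.
The smallest integer exceeding 4.909 is 5, and checking k=5: (9)/(16) = 0.5625 > 0.56.

k = 5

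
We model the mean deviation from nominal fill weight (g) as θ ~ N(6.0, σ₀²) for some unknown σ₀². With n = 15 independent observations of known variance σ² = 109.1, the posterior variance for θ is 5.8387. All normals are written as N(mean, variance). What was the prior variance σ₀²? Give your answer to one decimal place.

Posterior precision equals prior precision plus data precision: 1/σ_n² = 1/σ₀² + n/σ².
So 1/σ₀² = 1/5.8387 − 15/109.1 = 0.171271 − 0.137489 = 0.033782.
Hence σ₀² = 1/0.033782 ≈ 29.6.

σ₀² = 29.6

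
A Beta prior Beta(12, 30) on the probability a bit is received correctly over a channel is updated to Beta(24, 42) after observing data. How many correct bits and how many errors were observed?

12 correct bits and 12 errors

Under Beta–binomial conjugacy the posterior parameters are (α+s, β+f).
Match parameters: s=24−12=12, f=42−30=12.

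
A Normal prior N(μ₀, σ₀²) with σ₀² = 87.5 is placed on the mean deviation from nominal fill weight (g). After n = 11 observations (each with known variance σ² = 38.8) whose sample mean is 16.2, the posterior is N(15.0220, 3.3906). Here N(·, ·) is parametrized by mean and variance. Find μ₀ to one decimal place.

With known observation variance, the Normal–Normal posterior has precision τ_n = τ₀ + n/σ² and mean μ_n = (τ₀μ₀ + (n/σ²)x̄)/τ_n.
Here τ₀ = 1/87.5 = 0.011429 and τ_data = 11/38.8 = 0.283505, so τ_n = 0.294934.
Rearranging for μ₀: μ₀ = (μ_n·τ_n − τ_data·x̄)/τ₀ = (15.0220·0.294934 − 0.283505·16.2) / 0.011429 = -0.162282/0.011429 ≈ -14.2.

μ₀ = -14.2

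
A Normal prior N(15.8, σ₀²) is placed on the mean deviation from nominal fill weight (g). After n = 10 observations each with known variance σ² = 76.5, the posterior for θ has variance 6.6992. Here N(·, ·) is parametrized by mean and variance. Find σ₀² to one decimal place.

Posterior precision equals prior precision plus data precision: 1/σ_n² = 1/σ₀² + n/σ².
So 1/σ₀² = 1/6.6992 − 10/76.5 = 0.149272 − 0.130719 = 0.018553.
Hence σ₀² = 1/0.018553 ≈ 53.9.

σ₀² = 53.9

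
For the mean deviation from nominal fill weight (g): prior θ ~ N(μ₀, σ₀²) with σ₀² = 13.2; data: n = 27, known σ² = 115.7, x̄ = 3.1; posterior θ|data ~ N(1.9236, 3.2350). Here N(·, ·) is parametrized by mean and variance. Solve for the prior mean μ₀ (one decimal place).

With known observation variance, the Normal–Normal posterior has precision τ_n = τ₀ + n/σ² and mean μ_n = (τ₀μ₀ + (n/σ²)x̄)/τ_n.
Here τ₀ = 1/13.2 = 0.075758 and τ_data = 27/115.7 = 0.233362, so τ_n = 0.309120.
Rearranging for μ₀: μ₀ = (μ_n·τ_n − τ_data·x̄)/τ₀ = (1.9236·0.309120 − 0.233362·3.1) / 0.075758 = -0.128799/0.075758 ≈ -1.7.

μ₀ = -1.7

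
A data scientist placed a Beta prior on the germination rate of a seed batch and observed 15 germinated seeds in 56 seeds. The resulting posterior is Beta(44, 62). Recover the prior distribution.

Beta(29, 21)

A Beta(a, b) prior with s successes and f failures in binomial data gives a Beta(a+s, b+f) posterior.
Subtract the data counts: 44−15=29, 62−41=21.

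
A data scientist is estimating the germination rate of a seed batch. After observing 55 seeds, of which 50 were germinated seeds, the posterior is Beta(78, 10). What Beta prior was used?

Beta(28, 5)

Beta is conjugate to the binomial likelihood: posterior = Beta(α+s, β+f).
So α = 78 − 50 = 28 and β = 10 − 5 = 5.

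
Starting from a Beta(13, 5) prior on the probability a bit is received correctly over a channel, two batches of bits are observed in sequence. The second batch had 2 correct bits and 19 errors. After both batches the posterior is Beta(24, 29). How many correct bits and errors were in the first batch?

Sequential conjugate updates are equivalent to a single update on the pooled data, so total successes = posterior α − prior α and total failures = posterior β − prior β.
Total across both batches: 24−13=11 correct bits, 29−5=24 errors.
Subtract the second batch: 11−2=9 correct bits and 24−19=5 errors.

9 correct bits and 5 errors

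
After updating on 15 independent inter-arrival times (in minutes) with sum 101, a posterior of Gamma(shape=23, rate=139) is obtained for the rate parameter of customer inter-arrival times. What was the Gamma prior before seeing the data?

Gamma–exponential conjugacy: posterior shape = α + n, posterior rate = β + Σtᵢ.
So α = 23 − 15 = 8 and β = 139 − 101 = 38.

Gamma(shape=8, rate=38)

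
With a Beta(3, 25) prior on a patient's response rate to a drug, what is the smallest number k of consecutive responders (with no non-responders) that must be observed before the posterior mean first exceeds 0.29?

After k responders and 0 non-responders the posterior is Beta(3+k, 25), with mean (3+k)/(3+25+k).
Set (3+k)/(28+k) > 0.29 and solve: k > (0.29·28 − 3)/(1 − 0.29) = 7.211.
The smallest integer exceeding 7.211 is 8.

k = 8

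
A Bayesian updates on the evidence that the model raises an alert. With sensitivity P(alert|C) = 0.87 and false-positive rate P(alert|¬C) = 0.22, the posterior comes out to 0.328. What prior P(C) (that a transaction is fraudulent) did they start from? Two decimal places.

P(C) = 0.11

In odds form, posterior odds = prior odds × likelihood ratio, so prior odds = posterior odds ÷ LR.
Posterior odds = 0.328/(1−0.328) = 0.4881. LR = 0.87/0.22 = 3.9545.
Prior odds = 0.4881/3.9545 = 0.1234, so P(C) = 0.1234/(1+0.1234) ≈ 0.11.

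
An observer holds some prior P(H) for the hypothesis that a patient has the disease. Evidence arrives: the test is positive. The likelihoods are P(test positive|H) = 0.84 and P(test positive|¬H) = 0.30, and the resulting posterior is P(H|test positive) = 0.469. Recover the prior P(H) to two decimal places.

In odds form, posterior odds = prior odds × likelihood ratio, so prior odds = posterior odds ÷ LR.
Posterior odds = 0.469/(1−0.469) = 0.8832. LR = 0.84/0.30 = 2.8000.
Prior odds = 0.8832/2.8000 = 0.3154, so P(H) = 0.3154/(1+0.3154) ≈ 0.24.

P(H) = 0.24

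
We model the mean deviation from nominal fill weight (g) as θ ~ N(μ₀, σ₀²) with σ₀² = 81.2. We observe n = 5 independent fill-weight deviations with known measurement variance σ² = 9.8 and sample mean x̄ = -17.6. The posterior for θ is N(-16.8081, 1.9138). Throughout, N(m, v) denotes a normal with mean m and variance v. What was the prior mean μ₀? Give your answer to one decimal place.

With known observation variance, the Normal–Normal posterior has precision τ_n = τ₀ + n/σ² and mean μ_n = (τ₀μ₀ + (n/σ²)x̄)/τ_n.
Here τ₀ = 1/81.2 = 0.012315 and τ_data = 5/9.8 = 0.510204, so τ_n = 0.522519.
Rearranging for μ₀: μ₀ = (μ_n·τ_n − τ_data·x̄)/τ₀ = (-16.8081·0.522519 − 0.510204·-17.6) / 0.012315 = 0.197039/0.012315 ≈ 16.0.

μ₀ = 16.0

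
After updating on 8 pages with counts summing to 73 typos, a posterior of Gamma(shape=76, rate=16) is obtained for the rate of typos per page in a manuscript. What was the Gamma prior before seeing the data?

Gamma–Poisson conjugacy: posterior shape = α + Σxᵢ, posterior rate = β + n.
So α = 76 − 73 = 3 and β = 16 − 8 = 8.

Gamma(shape=3, rate=8)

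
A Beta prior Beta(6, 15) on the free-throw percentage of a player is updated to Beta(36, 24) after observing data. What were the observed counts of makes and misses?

Beta is conjugate to the binomial likelihood: posterior = Beta(α+s, β+f).
So s = 36 − 6 = 30 and f = 24 − 15 = 9.

30 makes and 9 misses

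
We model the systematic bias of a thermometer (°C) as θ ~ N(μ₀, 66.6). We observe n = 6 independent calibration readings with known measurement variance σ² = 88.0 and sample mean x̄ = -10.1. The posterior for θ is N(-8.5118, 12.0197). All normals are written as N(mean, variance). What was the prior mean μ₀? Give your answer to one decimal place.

μ₀ = -1.3

With known observation variance, the Normal–Normal posterior has precision τ_n = τ₀ + n/σ² and mean μ_n = (τ₀μ₀ + (n/σ²)x̄)/τ_n.
Here τ₀ = 1/66.6 = 0.015015 and τ_data = 6/88.0 = 0.068182, so τ_n = 0.083197.
Rearranging for μ₀: μ₀ = (μ_n·τ_n − τ_data·x̄)/τ₀ = (-8.5118·0.083197 − 0.068182·-10.1) / 0.015015 = -0.019518/0.015015 ≈ -1.3.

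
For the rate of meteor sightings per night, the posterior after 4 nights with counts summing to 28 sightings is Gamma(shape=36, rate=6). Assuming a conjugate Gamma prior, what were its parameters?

Gamma(shape=8, rate=2)

A Gamma(α, β) prior (rate parametrization) on a Poisson rate with n observations summing to S gives posterior Gamma(α+S, β+n).
So α = 36 − 28 = 8 and β = 6 − 4 = 2.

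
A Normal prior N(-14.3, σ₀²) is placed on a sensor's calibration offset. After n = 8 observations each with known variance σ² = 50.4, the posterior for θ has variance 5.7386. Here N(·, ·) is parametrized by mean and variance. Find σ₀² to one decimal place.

For the Normal–Normal model with known σ², precisions add: τ_n = τ₀ + n/σ².
So 1/σ₀² = 1/5.7386 − 8/50.4 = 0.174259 − 0.158730 = 0.015529.
Hence σ₀² = 1/0.015529 ≈ 64.4.

σ₀² = 64.4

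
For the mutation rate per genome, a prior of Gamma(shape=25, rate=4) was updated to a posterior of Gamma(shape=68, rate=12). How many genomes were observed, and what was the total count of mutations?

n = 8 genomes with total 43 mutations

A Gamma(α, β) prior (rate parametrization) on a Poisson rate with n observations summing to S gives posterior Gamma(α+S, β+n).
Matching: Σxᵢ = 68 − 25 = 43 and n = 12 − 4 = 8.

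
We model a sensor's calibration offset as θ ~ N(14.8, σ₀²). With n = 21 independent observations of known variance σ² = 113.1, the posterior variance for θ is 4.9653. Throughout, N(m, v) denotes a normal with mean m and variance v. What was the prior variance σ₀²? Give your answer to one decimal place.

σ₀² = 63.6

Posterior precision equals prior precision plus data precision: 1/σ_n² = 1/σ₀² + n/σ².
So 1/σ₀² = 1/4.9653 − 21/113.1 = 0.201398 − 0.185676 = 0.015722.
Hence σ₀² = 1/0.015722 ≈ 63.6.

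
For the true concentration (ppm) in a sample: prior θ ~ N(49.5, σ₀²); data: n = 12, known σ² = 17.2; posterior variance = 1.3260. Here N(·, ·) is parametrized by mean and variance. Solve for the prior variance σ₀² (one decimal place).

σ₀² = 17.7

Posterior precision equals prior precision plus data precision: 1/σ_n² = 1/σ₀² + n/σ².
So 1/σ₀² = 1/1.3260 − 12/17.2 = 0.754148 − 0.697674 = 0.056474.
Hence σ₀² = 1/0.056474 ≈ 17.7.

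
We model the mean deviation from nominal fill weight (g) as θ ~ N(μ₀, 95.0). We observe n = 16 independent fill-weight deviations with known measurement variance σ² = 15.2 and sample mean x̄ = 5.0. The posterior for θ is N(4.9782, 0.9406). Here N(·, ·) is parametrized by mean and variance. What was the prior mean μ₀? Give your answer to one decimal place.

μ₀ = 2.8

The posterior mean is a precision-weighted average: μ_n = (τ₀μ₀ + τ_data·x̄)/(τ₀+τ_data), with τ₀=1/σ₀² and τ_data=n/σ².
Here τ₀ = 1/95.0 = 0.010526 and τ_data = 16/15.2 = 1.052632, so τ_n = 1.063158.
Rearranging for μ₀: μ₀ = (μ_n·τ_n − τ_data·x̄)/τ₀ = (4.9782·1.063158 − 1.052632·5.0) / 0.010526 = 0.029453/0.010526 ≈ 2.8.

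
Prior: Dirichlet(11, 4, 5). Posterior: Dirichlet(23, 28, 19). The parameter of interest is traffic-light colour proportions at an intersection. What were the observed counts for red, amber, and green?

counts (12, 24, 14)

For a Dirichlet(α) prior with multinomial counts c, the posterior is Dirichlet(α + c) componentwise.
Counts are posterior − prior componentwise: 23−11=12, 28−4=24, 19−5=14.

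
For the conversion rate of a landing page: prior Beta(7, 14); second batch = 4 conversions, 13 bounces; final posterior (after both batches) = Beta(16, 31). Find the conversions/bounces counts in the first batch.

5 conversions and 4 bounces

Because Beta–binomial updating is additive in the counts, the combined data contributed (α_post−α_prior, β_post−β_prior) successes and failures.
Total across both batches: 16−7=9 conversions, 31−14=17 bounces.
Subtract the second batch: 9−4=5 conversions and 17−13=4 bounces.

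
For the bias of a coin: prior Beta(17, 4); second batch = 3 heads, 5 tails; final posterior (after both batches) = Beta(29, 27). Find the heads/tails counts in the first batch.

Because Beta–binomial updating is additive in the counts, the combined data contributed (α_post−α_prior, β_post−β_prior) successes and failures.
Total across both batches: 29−17=12 heads, 27−4=23 tails.
Subtract the second batch: 12−3=9 heads and 23−5=18 tails.

9 heads and 18 tails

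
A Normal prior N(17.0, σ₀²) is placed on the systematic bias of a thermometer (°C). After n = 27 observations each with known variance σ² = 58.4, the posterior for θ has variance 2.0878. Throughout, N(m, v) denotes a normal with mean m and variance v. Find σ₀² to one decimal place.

For the Normal–Normal model with known σ², precisions add: τ_n = τ₀ + n/σ².
So 1/σ₀² = 1/2.0878 − 27/58.4 = 0.478973 − 0.462329 = 0.016644.
Hence σ₀² = 1/0.016644 ≈ 60.1.

σ₀² = 60.1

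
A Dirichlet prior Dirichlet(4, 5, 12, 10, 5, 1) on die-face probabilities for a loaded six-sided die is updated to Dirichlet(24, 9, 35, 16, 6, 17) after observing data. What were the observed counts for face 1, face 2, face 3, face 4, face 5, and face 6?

For a Dirichlet(α) prior with multinomial counts c, the posterior is Dirichlet(α + c) componentwise.
Counts are posterior − prior componentwise: 24−4=20, 9−5=4, 35−12=23, 16−10=6, 6−5=1, 17−1=16.

counts (20, 4, 23, 6, 1, 16)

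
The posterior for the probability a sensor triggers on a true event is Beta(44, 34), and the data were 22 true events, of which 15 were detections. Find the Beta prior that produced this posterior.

Beta(29, 27)

Beta is conjugate to the binomial likelihood: posterior = Beta(α+s, β+f).
Subtract the data counts: 44−15=29, 34−7=27.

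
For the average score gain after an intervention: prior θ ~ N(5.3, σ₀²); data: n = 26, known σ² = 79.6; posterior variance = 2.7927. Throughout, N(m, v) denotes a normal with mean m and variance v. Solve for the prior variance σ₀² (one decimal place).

Posterior precision equals prior precision plus data precision: 1/σ_n² = 1/σ₀² + n/σ².
So 1/σ₀² = 1/2.7927 − 26/79.6 = 0.358076 − 0.326633 = 0.031443.
Hence σ₀² = 1/0.031443 ≈ 31.8.

σ₀² = 31.8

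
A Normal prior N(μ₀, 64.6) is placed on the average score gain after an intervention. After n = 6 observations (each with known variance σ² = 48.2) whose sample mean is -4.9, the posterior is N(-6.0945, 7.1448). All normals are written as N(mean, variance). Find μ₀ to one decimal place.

μ₀ = -15.7

With known observation variance, the Normal–Normal posterior has precision τ_n = τ₀ + n/σ² and mean μ_n = (τ₀μ₀ + (n/σ²)x̄)/τ_n.
Here τ₀ = 1/64.6 = 0.015480 and τ_data = 6/48.2 = 0.124481, so τ_n = 0.139961.
Rearranging for μ₀: μ₀ = (μ_n·τ_n − τ_data·x̄)/τ₀ = (-6.0945·0.139961 − 0.124481·-4.9) / 0.015480 = -0.243035/0.015480 ≈ -15.7.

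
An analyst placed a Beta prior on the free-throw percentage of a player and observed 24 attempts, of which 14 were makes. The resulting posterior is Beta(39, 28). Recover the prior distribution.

A Beta(a, b) prior with s successes and f failures in binomial data gives a Beta(a+s, b+f) posterior.
So a = 39 − 14 = 25 and b = 28 − 10 = 18.

Beta(25, 18)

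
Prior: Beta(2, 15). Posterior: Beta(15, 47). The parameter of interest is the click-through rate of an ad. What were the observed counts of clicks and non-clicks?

13 clicks and 32 non-clicks

Beta is conjugate to the binomial likelihood: posterior = Beta(a+s, b+f).
So s = 15 − 2 = 13 and f = 47 − 15 = 32.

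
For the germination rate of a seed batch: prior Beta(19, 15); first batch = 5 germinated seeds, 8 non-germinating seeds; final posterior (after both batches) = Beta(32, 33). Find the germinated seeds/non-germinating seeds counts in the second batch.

Because Beta–binomial updating is additive in the counts, the combined data contributed (α_post−α_prior, β_post−β_prior) successes and failures.
Total across both batches: 32−19=13 germinated seeds, 33−15=18 non-germinating seeds.
Subtract the first batch: 13−5=8 germinated seeds and 18−8=10 non-germinating seeds.

8 germinated seeds and 10 non-germinating seeds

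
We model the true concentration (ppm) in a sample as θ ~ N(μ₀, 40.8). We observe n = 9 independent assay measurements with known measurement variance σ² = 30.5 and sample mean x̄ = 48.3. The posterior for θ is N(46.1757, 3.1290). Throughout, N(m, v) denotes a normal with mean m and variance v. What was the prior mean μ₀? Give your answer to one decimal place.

The posterior mean is a precision-weighted average: μ_n = (τ₀μ₀ + τ_data·x̄)/(τ₀+τ_data), with τ₀=1/σ₀² and τ_data=n/σ².
Here τ₀ = 1/40.8 = 0.024510 and τ_data = 9/30.5 = 0.295082, so τ_n = 0.319592.
Rearranging for μ₀: μ₀ = (μ_n·τ_n − τ_data·x̄)/τ₀ = (46.1757·0.319592 − 0.295082·48.3) / 0.024510 = 0.504924/0.024510 ≈ 20.6.

μ₀ = 20.6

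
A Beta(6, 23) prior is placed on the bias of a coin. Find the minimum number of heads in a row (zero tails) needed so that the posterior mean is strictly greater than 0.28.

After k heads and 0 tails the posterior is Beta(6+k, 23), with mean (6+k)/(6+23+k).
Set (6+k)/(29+k) > 0.28 and solve: k > (0.28·29 − 6)/(1 − 0.28) = 2.944.
The smallest integer exceeding 2.944 is 3.

k = 3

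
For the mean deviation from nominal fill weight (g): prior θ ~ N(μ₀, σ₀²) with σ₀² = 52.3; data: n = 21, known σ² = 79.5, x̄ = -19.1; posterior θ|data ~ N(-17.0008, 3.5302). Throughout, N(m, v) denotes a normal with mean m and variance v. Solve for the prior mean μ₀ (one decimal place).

The posterior mean is a precision-weighted average: μ_n = (τ₀μ₀ + τ_data·x̄)/(τ₀+τ_data), with τ₀=1/σ₀² and τ_data=n/σ².
Here τ₀ = 1/52.3 = 0.019120 and τ_data = 21/79.5 = 0.264151, so τ_n = 0.283271.
Rearranging for μ₀: μ₀ = (μ_n·τ_n − τ_data·x̄)/τ₀ = (-17.0008·0.283271 − 0.264151·-19.1) / 0.019120 = 0.229450/0.019120 ≈ 12.0.

μ₀ = 12.0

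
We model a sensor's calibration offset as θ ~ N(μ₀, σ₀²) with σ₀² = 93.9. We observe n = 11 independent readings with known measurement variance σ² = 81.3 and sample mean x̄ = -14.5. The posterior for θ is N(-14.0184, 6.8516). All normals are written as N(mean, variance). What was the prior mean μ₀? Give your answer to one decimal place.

μ₀ = -7.9

The posterior mean is a precision-weighted average: μ_n = (τ₀μ₀ + τ_data·x̄)/(τ₀+τ_data), with τ₀=1/σ₀² and τ_data=n/σ².
Here τ₀ = 1/93.9 = 0.010650 and τ_data = 11/81.3 = 0.135301, so τ_n = 0.145951.
Rearranging for μ₀: μ₀ = (μ_n·τ_n − τ_data·x̄)/τ₀ = (-14.0184·0.145951 − 0.135301·-14.5) / 0.010650 = -0.084135/0.010650 ≈ -7.9.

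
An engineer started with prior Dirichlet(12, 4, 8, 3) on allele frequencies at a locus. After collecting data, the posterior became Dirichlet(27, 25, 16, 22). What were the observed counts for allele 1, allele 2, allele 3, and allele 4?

counts (15, 21, 8, 19)

For a Dirichlet(α) prior with multinomial counts c, the posterior is Dirichlet(α + c) componentwise.
Counts are posterior − prior componentwise: 27−12=15, 25−4=21, 16−8=8, 22−3=19.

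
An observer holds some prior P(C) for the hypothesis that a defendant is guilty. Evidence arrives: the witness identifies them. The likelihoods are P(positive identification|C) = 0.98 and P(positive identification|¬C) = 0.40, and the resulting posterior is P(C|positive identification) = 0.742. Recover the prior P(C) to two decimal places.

P(C) = 0.54

In odds form, posterior odds = prior odds × likelihood ratio, so prior odds = posterior odds ÷ LR.
Posterior odds = 0.742/(1−0.742) = 2.8760. LR = 0.98/0.40 = 2.4500.
Prior odds = 2.8760/2.4500 = 1.1739, so P(C) = 1.1739/(1+1.1739) ≈ 0.54.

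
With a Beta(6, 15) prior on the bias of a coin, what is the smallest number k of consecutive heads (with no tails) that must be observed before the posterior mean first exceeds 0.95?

k = 280

After k heads and 0 tails the posterior is Beta(6+k, 15), with mean (6+k)/(6+15+k).
Set (6+k)/(21+k) > 0.95 and solve: k > (0.95·21 − 6)/(1 − 0.95) = 279.000.
The smallest integer exceeding 279.000 is 280.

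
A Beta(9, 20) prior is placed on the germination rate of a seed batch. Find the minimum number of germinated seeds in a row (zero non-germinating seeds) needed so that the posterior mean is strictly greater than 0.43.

k = 7

After k germinated seeds and 0 non-germinating seeds the posterior is Beta(9+k, 20), with mean (9+k)/(9+20+k).
Set (9+k)/(29+k) > 0.43 and solve: k > (0.43·29 − 9)/(1 − 0.43) = 6.088.
The smallest integer exceeding 6.088 is 7.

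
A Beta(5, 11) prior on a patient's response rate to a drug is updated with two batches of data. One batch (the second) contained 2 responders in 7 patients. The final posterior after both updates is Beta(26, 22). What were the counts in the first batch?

Because Beta–binomial updating is additive in the counts, the combined data contributed (α_post−α_prior, β_post−β_prior) successes and failures.
Total across both batches: 26−5=21 responders, 22−11=11 non-responders.
Subtract the second batch: 21−2=19 responders and 11−5=6 non-responders.

19 responders and 6 non-responders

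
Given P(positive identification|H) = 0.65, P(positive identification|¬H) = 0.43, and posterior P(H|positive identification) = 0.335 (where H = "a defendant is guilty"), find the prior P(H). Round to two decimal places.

P(H) = 0.25

In odds form, posterior odds = prior odds × likelihood ratio, so prior odds = posterior odds ÷ LR.
Posterior odds = 0.335/(1−0.335) = 0.5038. LR = 0.65/0.43 = 1.5116.
Prior odds = 0.5038/1.5116 = 0.3333, so P(H) = 0.3333/(1+0.3333) ≈ 0.25.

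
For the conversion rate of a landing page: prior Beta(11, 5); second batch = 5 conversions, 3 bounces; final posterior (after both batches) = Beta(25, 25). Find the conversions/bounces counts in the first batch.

Sequential conjugate updates are equivalent to a single update on the pooled data, so total successes = posterior α − prior α and total failures = posterior β − prior β.
Total across both batches: 25−11=14 conversions, 25−5=20 bounces.
Subtract the second batch: 14−5=9 conversions and 20−3=17 bounces.

9 conversions and 17 bounces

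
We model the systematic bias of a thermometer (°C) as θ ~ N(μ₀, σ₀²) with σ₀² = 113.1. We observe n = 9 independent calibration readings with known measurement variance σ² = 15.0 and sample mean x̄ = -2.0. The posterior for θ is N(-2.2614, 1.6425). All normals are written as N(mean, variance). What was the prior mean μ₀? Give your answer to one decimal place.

μ₀ = -20.0

The posterior mean is a precision-weighted average: μ_n = (τ₀μ₀ + τ_data·x̄)/(τ₀+τ_data), with τ₀=1/σ₀² and τ_data=n/σ².
Here τ₀ = 1/113.1 = 0.008842 and τ_data = 9/15.0 = 0.600000, so τ_n = 0.608842.
Rearranging for μ₀: μ₀ = (μ_n·τ_n − τ_data·x̄)/τ₀ = (-2.2614·0.608842 − 0.600000·-2.0) / 0.008842 = -0.176835/0.008842 ≈ -20.0.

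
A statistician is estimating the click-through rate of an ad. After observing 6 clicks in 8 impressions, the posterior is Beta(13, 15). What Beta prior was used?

Beta(7, 13)

Beta is conjugate to the binomial likelihood: posterior = Beta(α+s, β+f).
Subtract the data counts: 13−6=7, 15−2=13.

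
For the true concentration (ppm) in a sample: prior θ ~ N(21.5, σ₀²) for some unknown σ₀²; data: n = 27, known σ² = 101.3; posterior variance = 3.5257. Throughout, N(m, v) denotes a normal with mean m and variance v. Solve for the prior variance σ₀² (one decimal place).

σ₀² = 58.5

Posterior precision equals prior precision plus data precision: 1/σ_n² = 1/σ₀² + n/σ².
So 1/σ₀² = 1/3.5257 − 27/101.3 = 0.283632 − 0.266535 = 0.017097.
Hence σ₀² = 1/0.017097 ≈ 58.5.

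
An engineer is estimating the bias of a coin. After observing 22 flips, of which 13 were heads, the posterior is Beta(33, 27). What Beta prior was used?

Beta(20, 18)

Beta is conjugate to the binomial likelihood: posterior = Beta(a+s, b+f).
Subtract the data counts: 33−13=20, 27−9=18.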